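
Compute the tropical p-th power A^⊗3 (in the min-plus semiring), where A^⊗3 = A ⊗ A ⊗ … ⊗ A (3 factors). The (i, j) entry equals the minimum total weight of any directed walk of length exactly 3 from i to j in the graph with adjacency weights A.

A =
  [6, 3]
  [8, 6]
A^⊗3 =
  [17, 14]
  [19, 17]

Each entry (A^⊗3)_ij equals the minimum over all length-3 walks i = v_0 → v_1 → … → v_3 = j of Σ_t A[v_t][v_{t+1}]. For example, for (i, j) = (0, 1) we minimise over 4 possible intermediate vertex sequences; the minimum is 14, attained along the walk 0 → 1 → 0 → 1.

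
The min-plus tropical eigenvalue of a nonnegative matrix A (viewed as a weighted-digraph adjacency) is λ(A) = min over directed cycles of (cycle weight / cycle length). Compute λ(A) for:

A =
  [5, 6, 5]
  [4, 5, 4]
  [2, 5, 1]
λ(A) = 1

Enumerate directed cycles and compute their means (weight / length). Sample:
  cycle 0 → 0: weight = 5, length = 1, mean = 5/1 ≈ 5.000
  cycle 1 → 1: weight = 5, length = 1, mean = 5/1 ≈ 5.000
  cycle 2 → 2: weight = 1, length = 1, mean = 1/1 ≈ 1.000
  cycle 0 → 1 → 0: weight = 10, length = 2, mean = 10/2 ≈ 5.000
  cycle 0 → 2 → 0: weight = 7, length = 2, mean = 7/2 ≈ 3.500
  cycle 1 → 0 → 1: weight = 10, length = 2, mean = 10/2 ≈ 5.000
Minimum mean = 1.000, attained e.g. along the cycle 2 → 2 with weight 1 and length 1. So λ(A) = 1/1 = 1.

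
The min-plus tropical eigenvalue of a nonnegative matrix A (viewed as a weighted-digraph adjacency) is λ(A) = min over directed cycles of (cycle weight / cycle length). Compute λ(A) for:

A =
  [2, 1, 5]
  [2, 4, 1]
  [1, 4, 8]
λ(A) = 1

Enumerate directed cycles and compute their means (weight / length). Sample:
  cycle 0 → 0: weight = 2, length = 1, mean = 2/1 ≈ 2.000
  cycle 1 → 1: weight = 4, length = 1, mean = 4/1 ≈ 4.000
  cycle 2 → 2: weight = 8, length = 1, mean = 8/1 ≈ 8.000
  cycle 0 → 1 → 0: weight = 3, length = 2, mean = 3/2 ≈ 1.500
  cycle 0 → 2 → 0: weight = 6, length = 2, mean = 6/2 ≈ 3.000
  cycle 1 → 0 → 1: weight = 3, length = 2, mean = 3/2 ≈ 1.500
Minimum mean = 1.000, attained e.g. along the cycle 0 → 1 → 2 → 0 with weight 3 and length 3. So λ(A) = 3/3 = 1.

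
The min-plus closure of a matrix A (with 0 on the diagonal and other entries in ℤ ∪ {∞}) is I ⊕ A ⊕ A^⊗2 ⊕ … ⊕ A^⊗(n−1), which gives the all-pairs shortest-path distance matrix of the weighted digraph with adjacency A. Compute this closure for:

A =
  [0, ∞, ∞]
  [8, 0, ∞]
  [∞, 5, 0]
Closure =
  [0, ∞, ∞]
  [8, 0, ∞]
  [13, 5, 0]

This is the Floyd-Warshall all-pairs shortest-path computation. For each intermediate vertex k = 0, 1, …, 2, update dist[i][j] ← min(dist[i][j], dist[i][k] + dist[k][j]). The final matrix gives, for each (i, j), the minimum total weight of any directed path from i to j (possibly empty when i = j).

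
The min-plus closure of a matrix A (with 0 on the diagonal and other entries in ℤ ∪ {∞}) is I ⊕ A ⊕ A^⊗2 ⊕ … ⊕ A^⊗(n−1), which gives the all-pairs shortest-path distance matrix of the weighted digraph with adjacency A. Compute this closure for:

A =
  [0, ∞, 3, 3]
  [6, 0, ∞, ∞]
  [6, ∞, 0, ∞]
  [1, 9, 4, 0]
Closure =
  [0, 12, 3, 3]
  [6, 0, 9, 9]
  [6, 18, 0, 9]
  [1, 9, 4, 0]

This is the Floyd-Warshall all-pairs shortest-path computation. For each intermediate vertex k = 0, 1, …, 3, update dist[i][j] ← min(dist[i][j], dist[i][k] + dist[k][j]). The final matrix gives, for each (i, j), the minimum total weight of any directed path from i to j (possibly empty when i = j).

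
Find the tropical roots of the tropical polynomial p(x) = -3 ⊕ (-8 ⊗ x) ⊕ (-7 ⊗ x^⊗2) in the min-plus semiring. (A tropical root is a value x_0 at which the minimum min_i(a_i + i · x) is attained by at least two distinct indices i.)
Roots: {-1, 5}

Each tropical root is a break point of the lower envelope of the lines y = a_i + i · x (there are 3 lines, with slopes 0, 1, ..., 2). Only the lines that attain the minimum somewhere contribute to roots; other lines are dominated. Here the surviving (envelope) indices are i = 2, i = 1, i = 0.
Intersections between consecutive envelope lines give the roots: for adjacent envelope indices i < j the intersection is x = (a_i − a_j) / (j − i). Reading off the sorted break points: {-1, 5}.
Verification: at each break x_0, at least two indices attain the minimum of min_i(a_i + i · x_0).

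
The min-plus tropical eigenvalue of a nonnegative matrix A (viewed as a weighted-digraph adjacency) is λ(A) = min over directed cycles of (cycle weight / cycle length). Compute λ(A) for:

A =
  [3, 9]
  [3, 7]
λ(A) = 3

Enumerate directed cycles and compute their means (weight / length). Sample:
  cycle 0 → 0: weight = 3, length = 1, mean = 3/1 ≈ 3.000
  cycle 1 → 1: weight = 7, length = 1, mean = 7/1 ≈ 7.000
  cycle 0 → 1 → 0: weight = 12, length = 2, mean = 12/2 ≈ 6.000
  cycle 1 → 0 → 1: weight = 12, length = 2, mean = 12/2 ≈ 6.000
Minimum mean = 3.000, attained e.g. along the cycle 0 → 0 with weight 3 and length 1. So λ(A) = 3/1 = 3.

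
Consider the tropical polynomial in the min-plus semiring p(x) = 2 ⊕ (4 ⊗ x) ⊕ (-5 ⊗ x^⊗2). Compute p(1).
p(1) = -3

A tropical monomial a ⊗ x^⊗i evaluates to a + i · x. Evaluating each term at x = 1:
  Term 0 contributes 2 + 0 · 1 = 2
  Term 1 contributes 4 + 1 · 1 = 5
  Term 2 contributes -5 + 2 · 1 = -3
p(1) = ⊕ of these = min[2, 5, -3] = -3.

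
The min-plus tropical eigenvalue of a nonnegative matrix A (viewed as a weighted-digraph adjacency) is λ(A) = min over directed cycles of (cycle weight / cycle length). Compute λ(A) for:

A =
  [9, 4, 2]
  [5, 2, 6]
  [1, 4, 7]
λ(A) = 3/2

Enumerate directed cycles and compute their means (weight / length). Sample:
  cycle 0 → 0: weight = 9, length = 1, mean = 9/1 ≈ 9.000
  cycle 1 → 1: weight = 2, length = 1, mean = 2/1 ≈ 2.000
  cycle 2 → 2: weight = 7, length = 1, mean = 7/1 ≈ 7.000
  cycle 0 → 1 → 0: weight = 9, length = 2, mean = 9/2 ≈ 4.500
  cycle 0 → 2 → 0: weight = 3, length = 2, mean = 3/2 ≈ 1.500
  cycle 1 → 0 → 1: weight = 9, length = 2, mean = 9/2 ≈ 4.500
Minimum mean = 1.500, attained e.g. along the cycle 0 → 2 → 0 with weight 3 and length 2. So λ(A) = 3/2 = 3/2.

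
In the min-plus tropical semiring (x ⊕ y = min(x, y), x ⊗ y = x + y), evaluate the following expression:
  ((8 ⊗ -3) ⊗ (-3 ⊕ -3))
((8 ⊗ -3) ⊗ (-3 ⊕ -3)) = 2

Expand innermost to outermost. Recall ⊕ takes the minimum of its arguments and ⊗ takes their sum. Working out the expression ((8 ⊗ -3) ⊗ (-3 ⊕ -3)) gives 2.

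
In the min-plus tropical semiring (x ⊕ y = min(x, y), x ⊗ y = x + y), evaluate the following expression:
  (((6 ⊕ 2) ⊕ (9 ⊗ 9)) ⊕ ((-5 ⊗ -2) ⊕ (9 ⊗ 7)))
(((6 ⊕ 2) ⊕ (9 ⊗ 9)) ⊕ ((-5 ⊗ -2) ⊕ (9 ⊗ 7))) = -7

Expand innermost to outermost. Recall ⊕ takes the minimum of its arguments and ⊗ takes their sum. Working out the expression (((6 ⊕ 2) ⊕ (9 ⊗ 9)) ⊕ ((-5 ⊗ -2) ⊕ (9 ⊗ 7))) gives -7.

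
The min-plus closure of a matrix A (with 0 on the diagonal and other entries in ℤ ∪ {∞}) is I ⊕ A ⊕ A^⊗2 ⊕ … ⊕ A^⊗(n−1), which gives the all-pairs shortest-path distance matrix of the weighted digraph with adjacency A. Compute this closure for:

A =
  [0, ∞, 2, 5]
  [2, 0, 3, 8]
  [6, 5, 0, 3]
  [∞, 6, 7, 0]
Closure =
  [0, 7, 2, 5]
  [2, 0, 3, 6]
  [6, 5, 0, 3]
  [8, 6, 7, 0]

This is the Floyd-Warshall all-pairs shortest-path computation. For each intermediate vertex k = 0, 1, …, 3, update dist[i][j] ← min(dist[i][j], dist[i][k] + dist[k][j]). The final matrix gives, for each (i, j), the minimum total weight of any directed path from i to j (possibly empty when i = j).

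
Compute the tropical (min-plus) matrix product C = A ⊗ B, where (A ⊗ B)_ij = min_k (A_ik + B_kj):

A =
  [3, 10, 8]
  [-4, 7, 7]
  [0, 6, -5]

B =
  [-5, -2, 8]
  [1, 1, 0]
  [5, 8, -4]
A ⊗ B =
  [-2, 1, 4]
  [-9, -6, 3]
  [-5, -2, -9]

Apply the min-plus product entry-by-entry:
  C[0][0] = min over k of (A[0][0] + B[0][0] = 3 + -5 = -2, A[0][1] + B[1][0] = 10 + 1 = 11, A[0][2] + B[2][0] = 8 + 5 = 13) = -2 (attained at k = 0)
  C[0][1] = min over k of (A[0][0] + B[0][1] = 3 + -2 = 1, A[0][1] + B[1][1] = 10 + 1 = 11, A[0][2] + B[2][1] = 8 + 8 = 16) = 1 (attained at k = 0)
  C[0][2] = min over k of (A[0][0] + B[0][2] = 3 + 8 = 11, A[0][1] + B[1][2] = 10 + 0 = 10, A[0][2] + B[2][2] = 8 + -4 = 4) = 4 (attained at k = 2)
  C[1][0] = min over k of (A[1][0] + B[0][0] = -4 + -5 = -9, A[1][1] + B[1][0] = 7 + 1 = 8, A[1][2] + B[2][0] = 7 + 5 = 12) = -9 (attained at k = 0)
  C[1][1] = min over k of (A[1][0] + B[0][1] = -4 + -2 = -6, A[1][1] + B[1][1] = 7 + 1 = 8, A[1][2] + B[2][1] = 7 + 8 = 15) = -6 (attained at k = 0)
  C[1][2] = min over k of (A[1][0] + B[0][2] = -4 + 8 = 4, A[1][1] + B[1][2] = 7 + 0 = 7, A[1][2] + B[2][2] = 7 + -4 = 3) = 3 (attained at k = 2)
  C[2][0] = min over k of (A[2][0] + B[0][0] = 0 + -5 = -5, A[2][1] + B[1][0] = 6 + 1 = 7, A[2][2] + B[2][0] = -5 + 5 = 0) = -5 (attained at k = 0)
  C[2][1] = min over k of (A[2][0] + B[0][1] = 0 + -2 = -2, A[2][1] + B[1][1] = 6 + 1 = 7, A[2][2] + B[2][1] = -5 + 8 = 3) = -2 (attained at k = 0)
  C[2][2] = min over k of (A[2][0] + B[0][2] = 0 + 8 = 8, A[2][1] + B[1][2] = 6 + 0 = 6, A[2][2] + B[2][2] = -5 + -4 = -9) = -9 (attained at k = 2)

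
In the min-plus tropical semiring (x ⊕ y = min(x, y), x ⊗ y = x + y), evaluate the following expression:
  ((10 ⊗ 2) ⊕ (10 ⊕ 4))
((10 ⊗ 2) ⊕ (10 ⊕ 4)) = 4

Expand innermost to outermost. Recall ⊕ takes the minimum of its arguments and ⊗ takes their sum. Working out the expression ((10 ⊗ 2) ⊕ (10 ⊕ 4)) gives 4.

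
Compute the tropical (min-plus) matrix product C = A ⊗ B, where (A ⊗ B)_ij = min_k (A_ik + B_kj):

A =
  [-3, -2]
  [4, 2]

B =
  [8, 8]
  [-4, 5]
A ⊗ B =
  [-6, 3]
  [-2, 7]

Apply the min-plus product entry-by-entry:
  C[0][0] = min over k of (A[0][0] + B[0][0] = -3 + 8 = 5, A[0][1] + B[1][0] = -2 + -4 = -6) = -6 (attained at k = 1)
  C[0][1] = min over k of (A[0][0] + B[0][1] = -3 + 8 = 5, A[0][1] + B[1][1] = -2 + 5 = 3) = 3 (attained at k = 1)
  C[1][0] = min over k of (A[1][0] + B[0][0] = 4 + 8 = 12, A[1][1] + B[1][0] = 2 + -4 = -2) = -2 (attained at k = 1)
  C[1][1] = min over k of (A[1][0] + B[0][1] = 4 + 8 = 12, A[1][1] + B[1][1] = 2 + 5 = 7) = 7 (attained at k = 1)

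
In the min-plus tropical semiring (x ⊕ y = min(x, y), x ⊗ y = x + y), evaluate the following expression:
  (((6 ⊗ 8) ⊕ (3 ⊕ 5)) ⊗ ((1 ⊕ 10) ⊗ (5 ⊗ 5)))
(((6 ⊗ 8) ⊕ (3 ⊕ 5)) ⊗ ((1 ⊕ 10) ⊗ (5 ⊗ 5))) = 14

Expand innermost to outermost. Recall ⊕ takes the minimum of its arguments and ⊗ takes their sum. Working out the expression (((6 ⊗ 8) ⊕ (3 ⊕ 5)) ⊗ ((1 ⊕ 10) ⊗ (5 ⊗ 5))) gives 14.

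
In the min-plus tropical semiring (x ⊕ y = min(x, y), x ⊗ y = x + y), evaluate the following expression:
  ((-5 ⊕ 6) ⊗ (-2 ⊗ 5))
((-5 ⊕ 6) ⊗ (-2 ⊗ 5)) = -2

Expand innermost to outermost. Recall ⊕ takes the minimum of its arguments and ⊗ takes their sum. Working out the expression ((-5 ⊕ 6) ⊗ (-2 ⊗ 5)) gives -2.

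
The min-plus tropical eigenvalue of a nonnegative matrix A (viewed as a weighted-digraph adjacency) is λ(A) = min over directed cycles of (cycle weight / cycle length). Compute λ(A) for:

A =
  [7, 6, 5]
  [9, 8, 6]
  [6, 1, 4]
λ(A) = 7/2

Enumerate directed cycles and compute their means (weight / length). Sample:
  cycle 0 → 0: weight = 7, length = 1, mean = 7/1 ≈ 7.000
  cycle 1 → 1: weight = 8, length = 1, mean = 8/1 ≈ 8.000
  cycle 2 → 2: weight = 4, length = 1, mean = 4/1 ≈ 4.000
  cycle 0 → 1 → 0: weight = 15, length = 2, mean = 15/2 ≈ 7.500
  cycle 0 → 2 → 0: weight = 11, length = 2, mean = 11/2 ≈ 5.500
  cycle 1 → 0 → 1: weight = 15, length = 2, mean = 15/2 ≈ 7.500
Minimum mean = 3.500, attained e.g. along the cycle 1 → 2 → 1 with weight 7 and length 2. So λ(A) = 7/2 = 7/2.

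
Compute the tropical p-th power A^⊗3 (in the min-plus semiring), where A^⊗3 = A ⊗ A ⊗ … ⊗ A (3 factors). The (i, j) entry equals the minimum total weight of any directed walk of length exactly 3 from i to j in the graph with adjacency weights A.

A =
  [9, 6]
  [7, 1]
A^⊗3 =
  [14, 8]
  [9, 3]

Each entry (A^⊗3)_ij equals the minimum over all length-3 walks i = v_0 → v_1 → … → v_3 = j of Σ_t A[v_t][v_{t+1}]. For example, for (i, j) = (0, 1) we minimise over 4 possible intermediate vertex sequences; the minimum is 8, attained along the walk 0 → 1 → 1 → 1.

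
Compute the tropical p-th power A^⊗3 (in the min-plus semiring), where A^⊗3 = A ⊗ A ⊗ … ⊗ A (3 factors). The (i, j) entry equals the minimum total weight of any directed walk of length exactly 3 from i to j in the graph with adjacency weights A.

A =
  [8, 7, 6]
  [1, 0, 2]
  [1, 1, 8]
A^⊗3 =
  [8, 7, 9]
  [1, 0, 2]
  [2, 1, 3]

Each entry (A^⊗3)_ij equals the minimum over all length-3 walks i = v_0 → v_1 → … → v_3 = j of Σ_t A[v_t][v_{t+1}]. For example, for (i, j) = (0, 2) we minimise over 9 possible intermediate vertex sequences; the minimum is 9, attained along the walk 0 → 1 → 1 → 2.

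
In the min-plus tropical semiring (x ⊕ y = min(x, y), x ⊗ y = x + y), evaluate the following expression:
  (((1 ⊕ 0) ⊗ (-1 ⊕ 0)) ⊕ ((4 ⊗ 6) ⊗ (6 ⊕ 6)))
(((1 ⊕ 0) ⊗ (-1 ⊕ 0)) ⊕ ((4 ⊗ 6) ⊗ (6 ⊕ 6))) = -1

Expand innermost to outermost. Recall ⊕ takes the minimum of its arguments and ⊗ takes their sum. Working out the expression (((1 ⊕ 0) ⊗ (-1 ⊕ 0)) ⊕ ((4 ⊗ 6) ⊗ (6 ⊕ 6))) gives -1.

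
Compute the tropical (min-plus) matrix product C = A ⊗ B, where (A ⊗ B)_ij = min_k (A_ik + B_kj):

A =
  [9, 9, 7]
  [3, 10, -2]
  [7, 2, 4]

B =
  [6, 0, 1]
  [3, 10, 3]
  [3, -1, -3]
A ⊗ B =
  [10, 6, 4]
  [1, -3, -5]
  [5, 3, 1]

Apply the min-plus product entry-by-entry:
  C[0][0] = min over k of (A[0][0] + B[0][0] = 9 + 6 = 15, A[0][1] + B[1][0] = 9 + 3 = 12, A[0][2] + B[2][0] = 7 + 3 = 10) = 10 (attained at k = 2)
  C[0][1] = min over k of (A[0][0] + B[0][1] = 9 + 0 = 9, A[0][1] + B[1][1] = 9 + 10 = 19, A[0][2] + B[2][1] = 7 + -1 = 6) = 6 (attained at k = 2)
  C[0][2] = min over k of (A[0][0] + B[0][2] = 9 + 1 = 10, A[0][1] + B[1][2] = 9 + 3 = 12, A[0][2] + B[2][2] = 7 + -3 = 4) = 4 (attained at k = 2)
  C[1][0] = min over k of (A[1][0] + B[0][0] = 3 + 6 = 9, A[1][1] + B[1][0] = 10 + 3 = 13, A[1][2] + B[2][0] = -2 + 3 = 1) = 1 (attained at k = 2)
  C[1][1] = min over k of (A[1][0] + B[0][1] = 3 + 0 = 3, A[1][1] + B[1][1] = 10 + 10 = 20, A[1][2] + B[2][1] = -2 + -1 = -3) = -3 (attained at k = 2)
  C[1][2] = min over k of (A[1][0] + B[0][2] = 3 + 1 = 4, A[1][1] + B[1][2] = 10 + 3 = 13, A[1][2] + B[2][2] = -2 + -3 = -5) = -5 (attained at k = 2)
  C[2][0] = min over k of (A[2][0] + B[0][0] = 7 + 6 = 13, A[2][1] + B[1][0] = 2 + 3 = 5, A[2][2] + B[2][0] = 4 + 3 = 7) = 5 (attained at k = 1)
  C[2][1] = min over k of (A[2][0] + B[0][1] = 7 + 0 = 7, A[2][1] + B[1][1] = 2 + 10 = 12, A[2][2] + B[2][1] = 4 + -1 = 3) = 3 (attained at k = 2)
  C[2][2] = min over k of (A[2][0] + B[0][2] = 7 + 1 = 8, A[2][1] + B[1][2] = 2 + 3 = 5, A[2][2] + B[2][2] = 4 + -3 = 1) = 1 (attained at k = 2)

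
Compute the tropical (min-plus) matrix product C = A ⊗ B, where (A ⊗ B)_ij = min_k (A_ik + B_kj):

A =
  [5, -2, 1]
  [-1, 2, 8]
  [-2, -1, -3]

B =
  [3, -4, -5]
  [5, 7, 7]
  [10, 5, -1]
A ⊗ B =
  [3, 1, 0]
  [2, -5, -6]
  [1, -6, -7]

Apply the min-plus product entry-by-entry:
  C[0][0] = min over k of (A[0][0] + B[0][0] = 5 + 3 = 8, A[0][1] + B[1][0] = -2 + 5 = 3, A[0][2] + B[2][0] = 1 + 10 = 11) = 3 (attained at k = 1)
  C[0][1] = min over k of (A[0][0] + B[0][1] = 5 + -4 = 1, A[0][1] + B[1][1] = -2 + 7 = 5, A[0][2] + B[2][1] = 1 + 5 = 6) = 1 (attained at k = 0)
  C[0][2] = min over k of (A[0][0] + B[0][2] = 5 + -5 = 0, A[0][1] + B[1][2] = -2 + 7 = 5, A[0][2] + B[2][2] = 1 + -1 = 0) = 0 (attained at k = 0)
  C[1][0] = min over k of (A[1][0] + B[0][0] = -1 + 3 = 2, A[1][1] + B[1][0] = 2 + 5 = 7, A[1][2] + B[2][0] = 8 + 10 = 18) = 2 (attained at k = 0)
  C[1][1] = min over k of (A[1][0] + B[0][1] = -1 + -4 = -5, A[1][1] + B[1][1] = 2 + 7 = 9, A[1][2] + B[2][1] = 8 + 5 = 13) = -5 (attained at k = 0)
  C[1][2] = min over k of (A[1][0] + B[0][2] = -1 + -5 = -6, A[1][1] + B[1][2] = 2 + 7 = 9, A[1][2] + B[2][2] = 8 + -1 = 7) = -6 (attained at k = 0)
  C[2][0] = min over k of (A[2][0] + B[0][0] = -2 + 3 = 1, A[2][1] + B[1][0] = -1 + 5 = 4, A[2][2] + B[2][0] = -3 + 10 = 7) = 1 (attained at k = 0)
  C[2][1] = min over k of (A[2][0] + B[0][1] = -2 + -4 = -6, A[2][1] + B[1][1] = -1 + 7 = 6, A[2][2] + B[2][1] = -3 + 5 = 2) = -6 (attained at k = 0)
  C[2][2] = min over k of (A[2][0] + B[0][2] = -2 + -5 = -7, A[2][1] + B[1][2] = -1 + 7 = 6, A[2][2] + B[2][2] = -3 + -1 = -4) = -7 (attained at k = 0)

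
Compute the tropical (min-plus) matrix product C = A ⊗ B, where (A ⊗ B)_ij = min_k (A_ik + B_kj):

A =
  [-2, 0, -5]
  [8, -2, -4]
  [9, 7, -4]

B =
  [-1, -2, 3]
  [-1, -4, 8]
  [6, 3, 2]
A ⊗ B =
  [-3, -4, -3]
  [-3, -6, -2]
  [2, -1, -2]

Apply the min-plus product entry-by-entry:
  C[0][0] = min over k of (A[0][0] + B[0][0] = -2 + -1 = -3, A[0][1] + B[1][0] = 0 + -1 = -1, A[0][2] + B[2][0] = -5 + 6 = 1) = -3 (attained at k = 0)
  C[0][1] = min over k of (A[0][0] + B[0][1] = -2 + -2 = -4, A[0][1] + B[1][1] = 0 + -4 = -4, A[0][2] + B[2][1] = -5 + 3 = -2) = -4 (attained at k = 0)
  C[0][2] = min over k of (A[0][0] + B[0][2] = -2 + 3 = 1, A[0][1] + B[1][2] = 0 + 8 = 8, A[0][2] + B[2][2] = -5 + 2 = -3) = -3 (attained at k = 2)
  C[1][0] = min over k of (A[1][0] + B[0][0] = 8 + -1 = 7, A[1][1] + B[1][0] = -2 + -1 = -3, A[1][2] + B[2][0] = -4 + 6 = 2) = -3 (attained at k = 1)
  C[1][1] = min over k of (A[1][0] + B[0][1] = 8 + -2 = 6, A[1][1] + B[1][1] = -2 + -4 = -6, A[1][2] + B[2][1] = -4 + 3 = -1) = -6 (attained at k = 1)
  C[1][2] = min over k of (A[1][0] + B[0][2] = 8 + 3 = 11, A[1][1] + B[1][2] = -2 + 8 = 6, A[1][2] + B[2][2] = -4 + 2 = -2) = -2 (attained at k = 2)
  C[2][0] = min over k of (A[2][0] + B[0][0] = 9 + -1 = 8, A[2][1] + B[1][0] = 7 + -1 = 6, A[2][2] + B[2][0] = -4 + 6 = 2) = 2 (attained at k = 2)
  C[2][1] = min over k of (A[2][0] + B[0][1] = 9 + -2 = 7, A[2][1] + B[1][1] = 7 + -4 = 3, A[2][2] + B[2][1] = -4 + 3 = -1) = -1 (attained at k = 2)
  C[2][2] = min over k of (A[2][0] + B[0][2] = 9 + 3 = 12, A[2][1] + B[1][2] = 7 + 8 = 15, A[2][2] + B[2][2] = -4 + 2 = -2) = -2 (attained at k = 2)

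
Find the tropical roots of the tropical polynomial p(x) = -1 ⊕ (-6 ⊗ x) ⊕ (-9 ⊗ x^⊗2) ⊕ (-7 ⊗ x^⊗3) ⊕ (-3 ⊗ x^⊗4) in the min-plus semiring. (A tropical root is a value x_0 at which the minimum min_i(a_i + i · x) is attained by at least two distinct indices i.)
Roots: {-4, -2, 3, 5}

Each tropical root is a break point of the lower envelope of the lines y = a_i + i · x (there are 5 lines, with slopes 0, 1, ..., 4). Only the lines that attain the minimum somewhere contribute to roots; other lines are dominated. Here the surviving (envelope) indices are i = 4, i = 3, i = 2, i = 1, i = 0.
Intersections between consecutive envelope lines give the roots: for adjacent envelope indices i < j the intersection is x = (a_i − a_j) / (j − i). Reading off the sorted break points: {-4, -2, 3, 5}.
Verification: at each break x_0, at least two indices attain the minimum of min_i(a_i + i · x_0).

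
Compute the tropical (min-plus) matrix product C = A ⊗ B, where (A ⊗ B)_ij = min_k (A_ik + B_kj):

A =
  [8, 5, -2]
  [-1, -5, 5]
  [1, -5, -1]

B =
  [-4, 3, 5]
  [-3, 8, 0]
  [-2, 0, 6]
A ⊗ B =
  [-4, -2, 4]
  [-8, 2, -5]
  [-8, -1, -5]

Apply the min-plus product entry-by-entry:
  C[0][0] = min over k of (A[0][0] + B[0][0] = 8 + -4 = 4, A[0][1] + B[1][0] = 5 + -3 = 2, A[0][2] + B[2][0] = -2 + -2 = -4) = -4 (attained at k = 2)
  C[0][1] = min over k of (A[0][0] + B[0][1] = 8 + 3 = 11, A[0][1] + B[1][1] = 5 + 8 = 13, A[0][2] + B[2][1] = -2 + 0 = -2) = -2 (attained at k = 2)
  C[0][2] = min over k of (A[0][0] + B[0][2] = 8 + 5 = 13, A[0][1] + B[1][2] = 5 + 0 = 5, A[0][2] + B[2][2] = -2 + 6 = 4) = 4 (attained at k = 2)
  C[1][0] = min over k of (A[1][0] + B[0][0] = -1 + -4 = -5, A[1][1] + B[1][0] = -5 + -3 = -8, A[1][2] + B[2][0] = 5 + -2 = 3) = -8 (attained at k = 1)
  C[1][1] = min over k of (A[1][0] + B[0][1] = -1 + 3 = 2, A[1][1] + B[1][1] = -5 + 8 = 3, A[1][2] + B[2][1] = 5 + 0 = 5) = 2 (attained at k = 0)
  C[1][2] = min over k of (A[1][0] + B[0][2] = -1 + 5 = 4, A[1][1] + B[1][2] = -5 + 0 = -5, A[1][2] + B[2][2] = 5 + 6 = 11) = -5 (attained at k = 1)
  C[2][0] = min over k of (A[2][0] + B[0][0] = 1 + -4 = -3, A[2][1] + B[1][0] = -5 + -3 = -8, A[2][2] + B[2][0] = -1 + -2 = -3) = -8 (attained at k = 1)
  C[2][1] = min over k of (A[2][0] + B[0][1] = 1 + 3 = 4, A[2][1] + B[1][1] = -5 + 8 = 3, A[2][2] + B[2][1] = -1 + 0 = -1) = -1 (attained at k = 2)
  C[2][2] = min over k of (A[2][0] + B[0][2] = 1 + 5 = 6, A[2][1] + B[1][2] = -5 + 0 = -5, A[2][2] + B[2][2] = -1 + 6 = 5) = -5 (attained at k = 1)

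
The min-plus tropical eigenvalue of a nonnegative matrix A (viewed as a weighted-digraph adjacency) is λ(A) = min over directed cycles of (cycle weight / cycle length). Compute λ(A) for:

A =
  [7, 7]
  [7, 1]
λ(A) = 1

Enumerate directed cycles and compute their means (weight / length). Sample:
  cycle 0 → 0: weight = 7, length = 1, mean = 7/1 ≈ 7.000
  cycle 1 → 1: weight = 1, length = 1, mean = 1/1 ≈ 1.000
  cycle 0 → 1 → 0: weight = 14, length = 2, mean = 14/2 ≈ 7.000
  cycle 1 → 0 → 1: weight = 14, length = 2, mean = 14/2 ≈ 7.000
Minimum mean = 1.000, attained e.g. along the cycle 1 → 1 with weight 1 and length 1. So λ(A) = 1/1 = 1.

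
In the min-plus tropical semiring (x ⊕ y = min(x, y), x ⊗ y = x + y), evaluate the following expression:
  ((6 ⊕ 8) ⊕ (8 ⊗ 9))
((6 ⊕ 8) ⊕ (8 ⊗ 9)) = 6

Expand innermost to outermost. Recall ⊕ takes the minimum of its arguments and ⊗ takes their sum. Working out the expression ((6 ⊕ 8) ⊕ (8 ⊗ 9)) gives 6.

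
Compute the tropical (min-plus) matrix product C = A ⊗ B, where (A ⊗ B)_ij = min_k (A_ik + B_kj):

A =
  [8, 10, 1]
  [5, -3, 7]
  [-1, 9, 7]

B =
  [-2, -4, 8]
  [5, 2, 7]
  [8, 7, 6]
A ⊗ B =
  [6, 4, 7]
  [2, -1, 4]
  [-3, -5, 7]

Apply the min-plus product entry-by-entry:
  C[0][0] = min over k of (A[0][0] + B[0][0] = 8 + -2 = 6, A[0][1] + B[1][0] = 10 + 5 = 15, A[0][2] + B[2][0] = 1 + 8 = 9) = 6 (attained at k = 0)
  C[0][1] = min over k of (A[0][0] + B[0][1] = 8 + -4 = 4, A[0][1] + B[1][1] = 10 + 2 = 12, A[0][2] + B[2][1] = 1 + 7 = 8) = 4 (attained at k = 0)
  C[0][2] = min over k of (A[0][0] + B[0][2] = 8 + 8 = 16, A[0][1] + B[1][2] = 10 + 7 = 17, A[0][2] + B[2][2] = 1 + 6 = 7) = 7 (attained at k = 2)
  C[1][0] = min over k of (A[1][0] + B[0][0] = 5 + -2 = 3, A[1][1] + B[1][0] = -3 + 5 = 2, A[1][2] + B[2][0] = 7 + 8 = 15) = 2 (attained at k = 1)
  C[1][1] = min over k of (A[1][0] + B[0][1] = 5 + -4 = 1, A[1][1] + B[1][1] = -3 + 2 = -1, A[1][2] + B[2][1] = 7 + 7 = 14) = -1 (attained at k = 1)
  C[1][2] = min over k of (A[1][0] + B[0][2] = 5 + 8 = 13, A[1][1] + B[1][2] = -3 + 7 = 4, A[1][2] + B[2][2] = 7 + 6 = 13) = 4 (attained at k = 1)
  C[2][0] = min over k of (A[2][0] + B[0][0] = -1 + -2 = -3, A[2][1] + B[1][0] = 9 + 5 = 14, A[2][2] + B[2][0] = 7 + 8 = 15) = -3 (attained at k = 0)
  C[2][1] = min over k of (A[2][0] + B[0][1] = -1 + -4 = -5, A[2][1] + B[1][1] = 9 + 2 = 11, A[2][2] + B[2][1] = 7 + 7 = 14) = -5 (attained at k = 0)
  C[2][2] = min over k of (A[2][0] + B[0][2] = -1 + 8 = 7, A[2][1] + B[1][2] = 9 + 7 = 16, A[2][2] + B[2][2] = 7 + 6 = 13) = 7 (attained at k = 0)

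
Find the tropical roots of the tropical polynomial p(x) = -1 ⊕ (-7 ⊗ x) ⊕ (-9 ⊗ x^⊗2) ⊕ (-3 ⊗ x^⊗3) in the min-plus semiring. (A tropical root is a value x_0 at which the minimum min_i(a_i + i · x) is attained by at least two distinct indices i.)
Roots: {-6, 2, 6}

Each tropical root is a break point of the lower envelope of the lines y = a_i + i · x (there are 4 lines, with slopes 0, 1, ..., 3). Only the lines that attain the minimum somewhere contribute to roots; other lines are dominated. Here the surviving (envelope) indices are i = 3, i = 2, i = 1, i = 0.
Intersections between consecutive envelope lines give the roots: for adjacent envelope indices i < j the intersection is x = (a_i − a_j) / (j − i). Reading off the sorted break points: {-6, 2, 6}.
Verification: at each break x_0, at least two indices attain the minimum of min_i(a_i + i · x_0).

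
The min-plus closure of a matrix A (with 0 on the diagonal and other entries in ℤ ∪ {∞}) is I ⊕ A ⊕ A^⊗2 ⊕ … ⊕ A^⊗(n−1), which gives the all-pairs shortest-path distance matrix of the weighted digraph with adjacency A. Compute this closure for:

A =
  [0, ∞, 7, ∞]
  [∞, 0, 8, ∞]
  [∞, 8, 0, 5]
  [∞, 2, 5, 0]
Closure =
  [0, 14, 7, 12]
  [∞, 0, 8, 13]
  [∞, 7, 0, 5]
  [∞, 2, 5, 0]

This is the Floyd-Warshall all-pairs shortest-path computation. For each intermediate vertex k = 0, 1, …, 3, update dist[i][j] ← min(dist[i][j], dist[i][k] + dist[k][j]). The final matrix gives, for each (i, j), the minimum total weight of any directed path from i to j (possibly empty when i = j).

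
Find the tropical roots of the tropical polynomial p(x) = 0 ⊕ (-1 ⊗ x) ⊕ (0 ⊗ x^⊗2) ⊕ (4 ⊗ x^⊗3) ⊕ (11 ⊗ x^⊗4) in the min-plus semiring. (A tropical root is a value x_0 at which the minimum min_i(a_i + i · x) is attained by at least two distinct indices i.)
Roots: {-7, -4, -1, 1}

Each tropical root is a break point of the lower envelope of the lines y = a_i + i · x (there are 5 lines, with slopes 0, 1, ..., 4). Only the lines that attain the minimum somewhere contribute to roots; other lines are dominated. Here the surviving (envelope) indices are i = 4, i = 3, i = 2, i = 1, i = 0.
Intersections between consecutive envelope lines give the roots: for adjacent envelope indices i < j the intersection is x = (a_i − a_j) / (j − i). Reading off the sorted break points: {-7, -4, -1, 1}.
Verification: at each break x_0, at least two indices attain the minimum of min_i(a_i + i · x_0).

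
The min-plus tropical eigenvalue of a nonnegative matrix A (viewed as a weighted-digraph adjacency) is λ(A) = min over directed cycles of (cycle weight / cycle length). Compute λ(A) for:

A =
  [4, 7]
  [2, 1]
λ(A) = 1

Enumerate directed cycles and compute their means (weight / length). Sample:
  cycle 0 → 0: weight = 4, length = 1, mean = 4/1 ≈ 4.000
  cycle 1 → 1: weight = 1, length = 1, mean = 1/1 ≈ 1.000
  cycle 0 → 1 → 0: weight = 9, length = 2, mean = 9/2 ≈ 4.500
  cycle 1 → 0 → 1: weight = 9, length = 2, mean = 9/2 ≈ 4.500
Minimum mean = 1.000, attained e.g. along the cycle 1 → 1 with weight 1 and length 1. So λ(A) = 1/1 = 1.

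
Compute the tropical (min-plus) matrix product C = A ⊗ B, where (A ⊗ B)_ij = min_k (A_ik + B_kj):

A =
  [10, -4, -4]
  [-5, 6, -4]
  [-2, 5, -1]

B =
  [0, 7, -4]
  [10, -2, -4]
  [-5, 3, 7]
A ⊗ B =
  [-9, -6, -8]
  [-9, -1, -9]
  [-6, 2, -6]

Apply the min-plus product entry-by-entry:
  C[0][0] = min over k of (A[0][0] + B[0][0] = 10 + 0 = 10, A[0][1] + B[1][0] = -4 + 10 = 6, A[0][2] + B[2][0] = -4 + -5 = -9) = -9 (attained at k = 2)
  C[0][1] = min over k of (A[0][0] + B[0][1] = 10 + 7 = 17, A[0][1] + B[1][1] = -4 + -2 = -6, A[0][2] + B[2][1] = -4 + 3 = -1) = -6 (attained at k = 1)
  C[0][2] = min over k of (A[0][0] + B[0][2] = 10 + -4 = 6, A[0][1] + B[1][2] = -4 + -4 = -8, A[0][2] + B[2][2] = -4 + 7 = 3) = -8 (attained at k = 1)
  C[1][0] = min over k of (A[1][0] + B[0][0] = -5 + 0 = -5, A[1][1] + B[1][0] = 6 + 10 = 16, A[1][2] + B[2][0] = -4 + -5 = -9) = -9 (attained at k = 2)
  C[1][1] = min over k of (A[1][0] + B[0][1] = -5 + 7 = 2, A[1][1] + B[1][1] = 6 + -2 = 4, A[1][2] + B[2][1] = -4 + 3 = -1) = -1 (attained at k = 2)
  C[1][2] = min over k of (A[1][0] + B[0][2] = -5 + -4 = -9, A[1][1] + B[1][2] = 6 + -4 = 2, A[1][2] + B[2][2] = -4 + 7 = 3) = -9 (attained at k = 0)
  C[2][0] = min over k of (A[2][0] + B[0][0] = -2 + 0 = -2, A[2][1] + B[1][0] = 5 + 10 = 15, A[2][2] + B[2][0] = -1 + -5 = -6) = -6 (attained at k = 2)
  C[2][1] = min over k of (A[2][0] + B[0][1] = -2 + 7 = 5, A[2][1] + B[1][1] = 5 + -2 = 3, A[2][2] + B[2][1] = -1 + 3 = 2) = 2 (attained at k = 2)
  C[2][2] = min over k of (A[2][0] + B[0][2] = -2 + -4 = -6, A[2][1] + B[1][2] = 5 + -4 = 1, A[2][2] + B[2][2] = -1 + 7 = 6) = -6 (attained at k = 0)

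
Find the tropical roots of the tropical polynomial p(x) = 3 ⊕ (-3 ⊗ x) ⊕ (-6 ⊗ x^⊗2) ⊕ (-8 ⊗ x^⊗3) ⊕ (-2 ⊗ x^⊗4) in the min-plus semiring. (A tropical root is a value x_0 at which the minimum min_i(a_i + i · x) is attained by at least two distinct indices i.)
Roots: {-6, 2, 3, 6}

Each tropical root is a break point of the lower envelope of the lines y = a_i + i · x (there are 5 lines, with slopes 0, 1, ..., 4). Only the lines that attain the minimum somewhere contribute to roots; other lines are dominated. Here the surviving (envelope) indices are i = 4, i = 3, i = 2, i = 1, i = 0.
Intersections between consecutive envelope lines give the roots: for adjacent envelope indices i < j the intersection is x = (a_i − a_j) / (j − i). Reading off the sorted break points: {-6, 2, 3, 6}.
Verification: at each break x_0, at least two indices attain the minimum of min_i(a_i + i · x_0).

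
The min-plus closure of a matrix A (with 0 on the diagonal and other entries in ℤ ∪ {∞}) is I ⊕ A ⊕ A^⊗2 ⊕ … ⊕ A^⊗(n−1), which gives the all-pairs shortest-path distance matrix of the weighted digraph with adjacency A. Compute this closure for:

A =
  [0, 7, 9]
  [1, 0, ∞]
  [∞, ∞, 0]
Closure =
  [0, 7, 9]
  [1, 0, 10]
  [∞, ∞, 0]

This is the Floyd-Warshall all-pairs shortest-path computation. For each intermediate vertex k = 0, 1, …, 2, update dist[i][j] ← min(dist[i][j], dist[i][k] + dist[k][j]). The final matrix gives, for each (i, j), the minimum total weight of any directed path from i to j (possibly empty when i = j).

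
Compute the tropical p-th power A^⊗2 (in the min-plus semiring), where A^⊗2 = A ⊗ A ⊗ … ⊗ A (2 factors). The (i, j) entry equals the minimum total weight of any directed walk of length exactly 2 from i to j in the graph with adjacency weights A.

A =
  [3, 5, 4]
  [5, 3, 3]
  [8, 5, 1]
A^⊗2 =
  [6, 8, 5]
  [8, 6, 4]
  [9, 6, 2]

Each entry (A^⊗2)_ij equals the minimum over all length-2 walks i = v_0 → v_1 → … → v_2 = j of Σ_t A[v_t][v_{t+1}]. For example, for (i, j) = (0, 2) we minimise over 3 possible intermediate vertex sequences; the minimum is 5, attained along the walk 0 → 2 → 2.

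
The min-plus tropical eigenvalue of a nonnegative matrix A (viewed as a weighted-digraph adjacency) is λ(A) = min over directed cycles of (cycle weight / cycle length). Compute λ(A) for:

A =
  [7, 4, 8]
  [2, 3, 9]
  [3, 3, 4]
λ(A) = 3

Enumerate directed cycles and compute their means (weight / length). Sample:
  cycle 0 → 0: weight = 7, length = 1, mean = 7/1 ≈ 7.000
  cycle 1 → 1: weight = 3, length = 1, mean = 3/1 ≈ 3.000
  cycle 2 → 2: weight = 4, length = 1, mean = 4/1 ≈ 4.000
  cycle 0 → 1 → 0: weight = 6, length = 2, mean = 6/2 ≈ 3.000
  cycle 0 → 2 → 0: weight = 11, length = 2, mean = 11/2 ≈ 5.500
  cycle 1 → 0 → 1: weight = 6, length = 2, mean = 6/2 ≈ 3.000
Minimum mean = 3.000, attained e.g. along the cycle 1 → 1 with weight 3 and length 1. So λ(A) = 3/1 = 3.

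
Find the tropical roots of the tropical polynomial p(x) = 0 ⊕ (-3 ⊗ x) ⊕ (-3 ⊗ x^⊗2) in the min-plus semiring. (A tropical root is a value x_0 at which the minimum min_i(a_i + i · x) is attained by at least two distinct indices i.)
Roots: {0, 3}

Each tropical root is a break point of the lower envelope of the lines y = a_i + i · x (there are 3 lines, with slopes 0, 1, ..., 2). Only the lines that attain the minimum somewhere contribute to roots; other lines are dominated. Here the surviving (envelope) indices are i = 2, i = 1, i = 0.
Intersections between consecutive envelope lines give the roots: for adjacent envelope indices i < j the intersection is x = (a_i − a_j) / (j − i). Reading off the sorted break points: {0, 3}.
Verification: at each break x_0, at least two indices attain the minimum of min_i(a_i + i · x_0).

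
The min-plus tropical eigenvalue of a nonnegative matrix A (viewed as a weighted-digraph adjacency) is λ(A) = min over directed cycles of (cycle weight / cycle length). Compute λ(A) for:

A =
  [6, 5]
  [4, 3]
λ(A) = 3

Enumerate directed cycles and compute their means (weight / length). Sample:
  cycle 0 → 0: weight = 6, length = 1, mean = 6/1 ≈ 6.000
  cycle 1 → 1: weight = 3, length = 1, mean = 3/1 ≈ 3.000
  cycle 0 → 1 → 0: weight = 9, length = 2, mean = 9/2 ≈ 4.500
  cycle 1 → 0 → 1: weight = 9, length = 2, mean = 9/2 ≈ 4.500
Minimum mean = 3.000, attained e.g. along the cycle 1 → 1 with weight 3 and length 1. So λ(A) = 3/1 = 3.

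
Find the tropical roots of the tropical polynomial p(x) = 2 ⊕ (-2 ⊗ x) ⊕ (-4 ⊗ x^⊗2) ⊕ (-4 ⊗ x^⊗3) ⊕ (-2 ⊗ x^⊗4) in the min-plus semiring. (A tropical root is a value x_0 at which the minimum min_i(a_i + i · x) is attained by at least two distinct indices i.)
Roots: {-2, 0, 2, 4}

Each tropical root is a break point of the lower envelope of the lines y = a_i + i · x (there are 5 lines, with slopes 0, 1, ..., 4). Only the lines that attain the minimum somewhere contribute to roots; other lines are dominated. Here the surviving (envelope) indices are i = 4, i = 3, i = 2, i = 1, i = 0.
Intersections between consecutive envelope lines give the roots: for adjacent envelope indices i < j the intersection is x = (a_i − a_j) / (j − i). Reading off the sorted break points: {-2, 0, 2, 4}.
Verification: at each break x_0, at least two indices attain the minimum of min_i(a_i + i · x_0).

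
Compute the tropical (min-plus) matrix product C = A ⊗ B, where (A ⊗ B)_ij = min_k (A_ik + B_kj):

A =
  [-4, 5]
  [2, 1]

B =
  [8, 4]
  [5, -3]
A ⊗ B =
  [4, 0]
  [6, -2]

Apply the min-plus product entry-by-entry:
  C[0][0] = min over k of (A[0][0] + B[0][0] = -4 + 8 = 4, A[0][1] + B[1][0] = 5 + 5 = 10) = 4 (attained at k = 0)
  C[0][1] = min over k of (A[0][0] + B[0][1] = -4 + 4 = 0, A[0][1] + B[1][1] = 5 + -3 = 2) = 0 (attained at k = 0)
  C[1][0] = min over k of (A[1][0] + B[0][0] = 2 + 8 = 10, A[1][1] + B[1][0] = 1 + 5 = 6) = 6 (attained at k = 1)
  C[1][1] = min over k of (A[1][0] + B[0][1] = 2 + 4 = 6, A[1][1] + B[1][1] = 1 + -3 = -2) = -2 (attained at k = 1)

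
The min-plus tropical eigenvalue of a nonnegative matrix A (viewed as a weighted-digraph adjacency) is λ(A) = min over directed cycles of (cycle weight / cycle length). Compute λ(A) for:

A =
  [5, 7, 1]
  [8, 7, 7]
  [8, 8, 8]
λ(A) = 9/2

Enumerate directed cycles and compute their means (weight / length). Sample:
  cycle 0 → 0: weight = 5, length = 1, mean = 5/1 ≈ 5.000
  cycle 1 → 1: weight = 7, length = 1, mean = 7/1 ≈ 7.000
  cycle 2 → 2: weight = 8, length = 1, mean = 8/1 ≈ 8.000
  cycle 0 → 1 → 0: weight = 15, length = 2, mean = 15/2 ≈ 7.500
  cycle 0 → 2 → 0: weight = 9, length = 2, mean = 9/2 ≈ 4.500
  cycle 1 → 0 → 1: weight = 15, length = 2, mean = 15/2 ≈ 7.500
Minimum mean = 4.500, attained e.g. along the cycle 0 → 2 → 0 with weight 9 and length 2. So λ(A) = 9/2 = 9/2.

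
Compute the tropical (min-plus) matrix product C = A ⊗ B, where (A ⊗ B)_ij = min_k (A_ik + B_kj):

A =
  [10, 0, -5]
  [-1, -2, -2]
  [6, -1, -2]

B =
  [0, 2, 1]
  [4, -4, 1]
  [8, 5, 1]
A ⊗ B =
  [3, -4, -4]
  [-1, -6, -1]
  [3, -5, -1]

Apply the min-plus product entry-by-entry:
  C[0][0] = min over k of (A[0][0] + B[0][0] = 10 + 0 = 10, A[0][1] + B[1][0] = 0 + 4 = 4, A[0][2] + B[2][0] = -5 + 8 = 3) = 3 (attained at k = 2)
  C[0][1] = min over k of (A[0][0] + B[0][1] = 10 + 2 = 12, A[0][1] + B[1][1] = 0 + -4 = -4, A[0][2] + B[2][1] = -5 + 5 = 0) = -4 (attained at k = 1)
  C[0][2] = min over k of (A[0][0] + B[0][2] = 10 + 1 = 11, A[0][1] + B[1][2] = 0 + 1 = 1, A[0][2] + B[2][2] = -5 + 1 = -4) = -4 (attained at k = 2)
  C[1][0] = min over k of (A[1][0] + B[0][0] = -1 + 0 = -1, A[1][1] + B[1][0] = -2 + 4 = 2, A[1][2] + B[2][0] = -2 + 8 = 6) = -1 (attained at k = 0)
  C[1][1] = min over k of (A[1][0] + B[0][1] = -1 + 2 = 1, A[1][1] + B[1][1] = -2 + -4 = -6, A[1][2] + B[2][1] = -2 + 5 = 3) = -6 (attained at k = 1)
  C[1][2] = min over k of (A[1][0] + B[0][2] = -1 + 1 = 0, A[1][1] + B[1][2] = -2 + 1 = -1, A[1][2] + B[2][2] = -2 + 1 = -1) = -1 (attained at k = 1)
  C[2][0] = min over k of (A[2][0] + B[0][0] = 6 + 0 = 6, A[2][1] + B[1][0] = -1 + 4 = 3, A[2][2] + B[2][0] = -2 + 8 = 6) = 3 (attained at k = 1)
  C[2][1] = min over k of (A[2][0] + B[0][1] = 6 + 2 = 8, A[2][1] + B[1][1] = -1 + -4 = -5, A[2][2] + B[2][1] = -2 + 5 = 3) = -5 (attained at k = 1)
  C[2][2] = min over k of (A[2][0] + B[0][2] = 6 + 1 = 7, A[2][1] + B[1][2] = -1 + 1 = 0, A[2][2] + B[2][2] = -2 + 1 = -1) = -1 (attained at k = 2)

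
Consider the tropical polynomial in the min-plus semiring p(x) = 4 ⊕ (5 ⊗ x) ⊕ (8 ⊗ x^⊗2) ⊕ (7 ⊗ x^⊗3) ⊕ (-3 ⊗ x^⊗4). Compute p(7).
p(7) = 4

A tropical monomial a ⊗ x^⊗i evaluates to a + i · x. Evaluating each term at x = 7:
  Term 0 contributes 4 + 0 · 7 = 4
  Term 1 contributes 5 + 1 · 7 = 12
  Term 2 contributes 8 + 2 · 7 = 22
  Term 3 contributes 7 + 3 · 7 = 28
  Term 4 contributes -3 + 4 · 7 = 25
p(7) = ⊕ of these = min[4, 12, 22, 28, 25] = 4.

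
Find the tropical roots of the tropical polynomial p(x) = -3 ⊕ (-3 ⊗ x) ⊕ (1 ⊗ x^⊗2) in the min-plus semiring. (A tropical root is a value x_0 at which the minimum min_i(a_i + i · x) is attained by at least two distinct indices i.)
Roots: {-4, 0}

Each tropical root is a break point of the lower envelope of the lines y = a_i + i · x (there are 3 lines, with slopes 0, 1, ..., 2). Only the lines that attain the minimum somewhere contribute to roots; other lines are dominated. Here the surviving (envelope) indices are i = 2, i = 1, i = 0.
Intersections between consecutive envelope lines give the roots: for adjacent envelope indices i < j the intersection is x = (a_i − a_j) / (j − i). Reading off the sorted break points: {-4, 0}.
Verification: at each break x_0, at least two indices attain the minimum of min_i(a_i + i · x_0).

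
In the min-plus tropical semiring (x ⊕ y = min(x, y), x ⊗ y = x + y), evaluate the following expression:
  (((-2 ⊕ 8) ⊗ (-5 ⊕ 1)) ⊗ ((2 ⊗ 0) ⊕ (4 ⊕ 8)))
(((-2 ⊕ 8) ⊗ (-5 ⊕ 1)) ⊗ ((2 ⊗ 0) ⊕ (4 ⊕ 8))) = -5

Expand innermost to outermost. Recall ⊕ takes the minimum of its arguments and ⊗ takes their sum. Working out the expression (((-2 ⊕ 8) ⊗ (-5 ⊕ 1)) ⊗ ((2 ⊗ 0) ⊕ (4 ⊕ 8))) gives -5.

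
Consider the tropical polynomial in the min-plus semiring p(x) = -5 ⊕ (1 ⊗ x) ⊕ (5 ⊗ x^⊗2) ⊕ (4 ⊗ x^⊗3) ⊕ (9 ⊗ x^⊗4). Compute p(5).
p(5) = -5

A tropical monomial a ⊗ x^⊗i evaluates to a + i · x. Evaluating each term at x = 5:
  Term 0 contributes -5 + 0 · 5 = -5
  Term 1 contributes 1 + 1 · 5 = 6
  Term 2 contributes 5 + 2 · 5 = 15
  Term 3 contributes 4 + 3 · 5 = 19
  Term 4 contributes 9 + 4 · 5 = 29
p(5) = ⊕ of these = min[-5, 6, 15, 19, 29] = -5.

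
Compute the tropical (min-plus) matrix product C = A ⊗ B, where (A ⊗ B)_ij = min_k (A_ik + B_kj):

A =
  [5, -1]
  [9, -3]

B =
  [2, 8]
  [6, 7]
A ⊗ B =
  [5, 6]
  [3, 4]

Apply the min-plus product entry-by-entry:
  C[0][0] = min over k of (A[0][0] + B[0][0] = 5 + 2 = 7, A[0][1] + B[1][0] = -1 + 6 = 5) = 5 (attained at k = 1)
  C[0][1] = min over k of (A[0][0] + B[0][1] = 5 + 8 = 13, A[0][1] + B[1][1] = -1 + 7 = 6) = 6 (attained at k = 1)
  C[1][0] = min over k of (A[1][0] + B[0][0] = 9 + 2 = 11, A[1][1] + B[1][0] = -3 + 6 = 3) = 3 (attained at k = 1)
  C[1][1] = min over k of (A[1][0] + B[0][1] = 9 + 8 = 17, A[1][1] + B[1][1] = -3 + 7 = 4) = 4 (attained at k = 1)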